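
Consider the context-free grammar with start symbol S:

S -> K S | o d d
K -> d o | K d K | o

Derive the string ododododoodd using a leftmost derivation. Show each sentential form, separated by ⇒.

S ⇒ KS   [S -> K S]
KS ⇒ KdKS   [K -> K d K]
KdKS ⇒ odKS   [K -> o]
odKS ⇒ odKdKS   [K -> K d K]
odKdKS ⇒ ododKS   [K -> o]
ododKS ⇒ ododKdKS   [K -> K d K]
ododKdKS ⇒ odododKS   [K -> o]
odododKS ⇒ odododoS   [K -> o]
odododoS ⇒ odododoKS   [S -> K S]
odododoKS ⇒ ododododoS   [K -> d o]
ododododoS ⇒ ododododoodd   [S -> o d d]

S ⇒ KS ⇒ KdKS ⇒ odKS ⇒ odKdKS ⇒ ododKS ⇒ ododKdKS ⇒ odododKS ⇒ odododoS ⇒ odododoKS ⇒ ododododoS ⇒ ododododoodd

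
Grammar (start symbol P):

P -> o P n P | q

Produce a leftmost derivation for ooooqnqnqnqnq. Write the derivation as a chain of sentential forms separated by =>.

P => oPnP => ooPnPnP => oooPnPnPnP => ooooPnPnPnPnP => ooooqnPnPnPnP => ooooqnqnPnPnP => ooooqnqnqnPnP => ooooqnqnqnqnP => ooooqnqnqnqnq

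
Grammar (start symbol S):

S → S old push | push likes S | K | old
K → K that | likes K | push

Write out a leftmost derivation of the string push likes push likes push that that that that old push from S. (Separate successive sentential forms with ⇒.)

S ⇒ S old push ⇒ push likes S old push ⇒ push likes push likes S old push ⇒ push likes push likes K old push ⇒ push likes push likes K that old push ⇒ push likes push likes K that that old push ⇒ push likes push likes K that that that old push ⇒ push likes push likes K that that that that old push ⇒ push likes push likes push that that that that old push

S ⇒ S old push   [S → S old push]
S old push ⇒ push likes S old push   [S → push likes S]
push likes S old push ⇒ push likes push likes S old push   [S → push likes S]
push likes push likes S old push ⇒ push likes push likes K old push   [S → K]
push likes push likes K old push ⇒ push likes push likes K that old push   [K → K that]
push likes push likes K that old push ⇒ push likes push likes K that that old push   [K → K that]
push likes push likes K that that old push ⇒ push likes push likes K that that that old push   [K → K that]
push likes push likes K that that that old push ⇒ push likes push likes K that that that that old push   [K → K that]
push likes push likes K that that that that old push ⇒ push likes push likes push that that that that old push   [K → push]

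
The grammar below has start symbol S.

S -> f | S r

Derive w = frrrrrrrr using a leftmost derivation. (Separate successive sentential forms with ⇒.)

S ⇒ Sr ⇒ Srr ⇒ Srrr ⇒ Srrrr ⇒ Srrrrr ⇒ Srrrrrr ⇒ Srrrrrrr ⇒ Srrrrrrrr ⇒ frrrrrrrr

S ⇒ Sr   [S -> S r]
Sr ⇒ Srr   [S -> S r]
Srr ⇒ Srrr   [S -> S r]
Srrr ⇒ Srrrr   [S -> S r]
Srrrr ⇒ Srrrrr   [S -> S r]
Srrrrr ⇒ Srrrrrr   [S -> S r]
Srrrrrr ⇒ Srrrrrrr   [S -> S r]
Srrrrrrr ⇒ Srrrrrrrr   [S -> S r]
Srrrrrrrr ⇒ frrrrrrrr   [S -> f]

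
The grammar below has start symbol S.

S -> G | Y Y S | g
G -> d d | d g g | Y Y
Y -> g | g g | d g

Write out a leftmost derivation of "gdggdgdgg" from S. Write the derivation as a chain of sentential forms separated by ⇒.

S ⇒ YYS ⇒ gYS ⇒ gdgS ⇒ gdgYYS ⇒ gdggYS ⇒ gdggdgS ⇒ gdggdgG ⇒ gdggdgdgg

S ⇒ YYS   [S -> Y Y S]
YYS ⇒ gYS   [Y -> g]
gYS ⇒ gdgS   [Y -> d g]
gdgS ⇒ gdgYYS   [S -> Y Y S]
gdgYYS ⇒ gdggYS   [Y -> g]
gdggYS ⇒ gdggdgS   [Y -> d g]
gdggdgS ⇒ gdggdgG   [S -> G]
gdggdgG ⇒ gdggdgdgg   [G -> d g g]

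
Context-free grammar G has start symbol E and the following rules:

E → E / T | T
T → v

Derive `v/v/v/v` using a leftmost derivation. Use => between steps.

E => E/T   [E → E / T]
E/T => E/T/T   [E → E / T]
E/T/T => E/T/T/T   [E → E / T]
E/T/T/T => T/T/T/T   [E → T]
T/T/T/T => v/T/T/T   [T → v]
v/T/T/T => v/v/T/T   [T → v]
v/v/T/T => v/v/v/T   [T → v]
v/v/v/T => v/v/v/v   [T → v]

E=>E/T=>E/T/T=>E/T/T/T=>T/T/T/T=>v/T/T/T=>v/v/T/T=>v/v/v/T=>v/v/v/v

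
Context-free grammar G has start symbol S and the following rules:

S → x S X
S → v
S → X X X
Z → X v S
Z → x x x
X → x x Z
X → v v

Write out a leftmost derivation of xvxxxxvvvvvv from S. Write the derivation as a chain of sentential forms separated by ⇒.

S ⇒ xSX ⇒ xvX ⇒ xvxxZ ⇒ xvxxXvS ⇒ xvxxxxZvS ⇒ xvxxxxXvSvS ⇒ xvxxxxvvvSvS ⇒ xvxxxxvvvvvS ⇒ xvxxxxvvvvvv

S ⇒ xSX   [S → x S X]
xSX ⇒ xvX   [S → v]
xvX ⇒ xvxxZ   [X → x x Z]
xvxxZ ⇒ xvxxXvS   [Z → X v S]
xvxxXvS ⇒ xvxxxxZvS   [X → x x Z]
xvxxxxZvS ⇒ xvxxxxXvSvS   [Z → X v S]
xvxxxxXvSvS ⇒ xvxxxxvvvSvS   [X → v v]
xvxxxxvvvSvS ⇒ xvxxxxvvvvvS   [S → v]
xvxxxxvvvvvS ⇒ xvxxxxvvvvvv   [S → v]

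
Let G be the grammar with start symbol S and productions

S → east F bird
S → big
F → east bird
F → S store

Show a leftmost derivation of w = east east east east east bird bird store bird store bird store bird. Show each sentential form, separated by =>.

S => east F bird => east S store bird => east east F bird store bird => east east S store bird store bird => east east east F bird store bird store bird => east east east S store bird store bird store bird => east east east east F bird store bird store bird store bird => east east east east east bird bird store bird store bird store bird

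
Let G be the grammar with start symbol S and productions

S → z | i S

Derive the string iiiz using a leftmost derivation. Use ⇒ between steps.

S ⇒ iS ⇒ iiS ⇒ iiiS ⇒ iiiz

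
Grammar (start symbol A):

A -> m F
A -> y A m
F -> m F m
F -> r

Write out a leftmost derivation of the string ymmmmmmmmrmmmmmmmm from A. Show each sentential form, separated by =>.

A => yAm   [A -> y A m]
yAm => ymFm   [A -> m F]
ymFm => ymmFmm   [F -> m F m]
ymmFmm => ymmmFmmm   [F -> m F m]
ymmmFmmm => ymmmmFmmmm   [F -> m F m]
ymmmmFmmmm => ymmmmmFmmmmm   [F -> m F m]
ymmmmmFmmmmm => ymmmmmmFmmmmmm   [F -> m F m]
ymmmmmmFmmmmmm => ymmmmmmmFmmmmmmm   [F -> m F m]
ymmmmmmmFmmmmmmm => ymmmmmmmmFmmmmmmmm   [F -> m F m]
ymmmmmmmmFmmmmmmmm => ymmmmmmmmrmmmmmmmm   [F -> r]

A => yAm => ymFm => ymmFmm => ymmmFmmm => ymmmmFmmmm => ymmmmmFmmmmm => ymmmmmmFmmmmmm => ymmmmmmmFmmmmmmm => ymmmmmmmmFmmmmmmmm => ymmmmmmmmrmmmmmmmm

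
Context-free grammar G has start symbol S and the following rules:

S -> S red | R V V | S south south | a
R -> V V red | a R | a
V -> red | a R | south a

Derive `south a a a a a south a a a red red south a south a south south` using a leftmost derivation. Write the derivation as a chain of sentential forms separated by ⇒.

S ⇒ S south south   [S -> S south south]
S south south ⇒ R V V south south   [S -> R V V]
R V V south south ⇒ V V red V V south south   [R -> V V red]
V V red V V south south ⇒ south a V red V V south south   [V -> south a]
south a V red V V south south ⇒ south a a R red V V south south   [V -> a R]
south a a R red V V south south ⇒ south a a a R red V V south south   [R -> a R]
south a a a R red V V south south ⇒ south a a a a R red V V south south   [R -> a R]
south a a a a R red V V south south ⇒ south a a a a a R red V V south south   [R -> a R]
south a a a a a R red V V south south ⇒ south a a a a a V V red red V V south south   [R -> V V red]
south a a a a a V V red red V V south south ⇒ south a a a a a south a V red red V V south south   [V -> south a]
south a a a a a south a V red red V V south south ⇒ south a a a a a south a a R red red V V south south   [V -> a R]
south a a a a a south a a R red red V V south south ⇒ south a a a a a south a a a red red V V south south   [R -> a]
south a a a a a south a a a red red V V south south ⇒ south a a a a a south a a a red red south a V south south   [V -> south a]
south a a a a a south a a a red red south a V south south ⇒ south a a a a a south a a a red red south a south a south south   [V -> south a]

S ⇒ S south south ⇒ R V V south south ⇒ V V red V V south south ⇒ south a V red V V south south ⇒ south a a R red V V south south ⇒ south a a a R red V V south south ⇒ south a a a a R red V V south south ⇒ south a a a a a R red V V south south ⇒ south a a a a a V V red red V V south south ⇒ south a a a a a south a V red red V V south south ⇒ south a a a a a south a a R red red V V south south ⇒ south a a a a a south a a a red red V V south south ⇒ south a a a a a south a a a red red south a V south south ⇒ south a a a a a south a a a red red south a south a south south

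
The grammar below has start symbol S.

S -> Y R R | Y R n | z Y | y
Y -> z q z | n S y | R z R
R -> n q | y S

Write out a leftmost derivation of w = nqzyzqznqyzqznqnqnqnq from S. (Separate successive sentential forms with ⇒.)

S ⇒ YRR   [S -> Y R R]
YRR ⇒ RzRRR   [Y -> R z R]
RzRRR ⇒ nqzRRR   [R -> n q]
nqzRRR ⇒ nqzySRR   [R -> y S]
nqzySRR ⇒ nqzyYRRRR   [S -> Y R R]
nqzyYRRRR ⇒ nqzyzqzRRRR   [Y -> z q z]
nqzyzqzRRRR ⇒ nqzyzqznqRRR   [R -> n q]
nqzyzqznqRRR ⇒ nqzyzqznqySRR   [R -> y S]
nqzyzqznqySRR ⇒ nqzyzqznqyYRRRR   [S -> Y R R]
nqzyzqznqyYRRRR ⇒ nqzyzqznqyzqzRRRR   [Y -> z q z]
nqzyzqznqyzqzRRRR ⇒ nqzyzqznqyzqznqRRR   [R -> n q]
nqzyzqznqyzqznqRRR ⇒ nqzyzqznqyzqznqnqRR   [R -> n q]
nqzyzqznqyzqznqnqRR ⇒ nqzyzqznqyzqznqnqnqR   [R -> n q]
nqzyzqznqyzqznqnqnqR ⇒ nqzyzqznqyzqznqnqnqnq   [R -> n q]

S⇒YRR⇒RzRRR⇒nqzRRR⇒nqzySRR⇒nqzyYRRRR⇒nqzyzqzRRRR⇒nqzyzqznqRRR⇒nqzyzqznqySRR⇒nqzyzqznqyYRRRR⇒nqzyzqznqyzqzRRRR⇒nqzyzqznqyzqznqRRR⇒nqzyzqznqyzqznqnqRR⇒nqzyzqznqyzqznqnqnqR⇒nqzyzqznqyzqznqnqnqnq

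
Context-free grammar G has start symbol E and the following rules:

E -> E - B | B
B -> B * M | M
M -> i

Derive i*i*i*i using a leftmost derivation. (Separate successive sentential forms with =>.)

E => B   [E -> B]
B => B*M   [B -> B * M]
B*M => B*M*M   [B -> B * M]
B*M*M => B*M*M*M   [B -> B * M]
B*M*M*M => M*M*M*M   [B -> M]
M*M*M*M => i*M*M*M   [M -> i]
i*M*M*M => i*i*M*M   [M -> i]
i*i*M*M => i*i*i*M   [M -> i]
i*i*i*M => i*i*i*i   [M -> i]

E => B => B*M => B*M*M => B*M*M*M => M*M*M*M => i*M*M*M => i*i*M*M => i*i*i*M => i*i*i*i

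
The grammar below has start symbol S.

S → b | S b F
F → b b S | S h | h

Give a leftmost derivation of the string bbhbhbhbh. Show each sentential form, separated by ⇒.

S⇒SbF⇒SbFbF⇒SbFbFbF⇒SbFbFbFbF⇒bbFbFbFbF⇒bbhbFbFbF⇒bbhbhbFbF⇒bbhbhbhbF⇒bbhbhbhbh

S ⇒ SbF   [S → S b F]
SbF ⇒ SbFbF   [S → S b F]
SbFbF ⇒ SbFbFbF   [S → S b F]
SbFbFbF ⇒ SbFbFbFbF   [S → S b F]
SbFbFbFbF ⇒ bbFbFbFbF   [S → b]
bbFbFbFbF ⇒ bbhbFbFbF   [F → h]
bbhbFbFbF ⇒ bbhbhbFbF   [F → h]
bbhbhbFbF ⇒ bbhbhbhbF   [F → h]
bbhbhbhbF ⇒ bbhbhbhbh   [F → h]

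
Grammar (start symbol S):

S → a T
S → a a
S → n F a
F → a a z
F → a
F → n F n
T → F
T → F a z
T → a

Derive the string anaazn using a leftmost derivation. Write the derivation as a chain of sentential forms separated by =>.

S => aT => aF => anFn => anaazn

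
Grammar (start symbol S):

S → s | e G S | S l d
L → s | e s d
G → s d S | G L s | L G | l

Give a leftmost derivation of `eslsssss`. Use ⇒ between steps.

S ⇒ eGS   [S → e G S]
eGS ⇒ eGLsS   [G → G L s]
eGLsS ⇒ eLGLsS   [G → L G]
eLGLsS ⇒ esGLsS   [L → s]
esGLsS ⇒ esGLsLsS   [G → G L s]
esGLsLsS ⇒ eslLsLsS   [G → l]
eslLsLsS ⇒ eslssLsS   [L → s]
eslssLsS ⇒ eslssssS   [L → s]
eslssssS ⇒ eslsssss   [S → s]

S⇒eGS⇒eGLsS⇒eLGLsS⇒esGLsS⇒esGLsLsS⇒eslLsLsS⇒eslssLsS⇒eslssssS⇒eslsssss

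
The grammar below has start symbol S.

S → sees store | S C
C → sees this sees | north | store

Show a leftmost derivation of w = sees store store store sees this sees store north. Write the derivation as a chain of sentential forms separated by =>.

S => S C   [S → S C]
S C => S C C   [S → S C]
S C C => S C C C   [S → S C]
S C C C => S C C C C   [S → S C]
S C C C C => S C C C C C   [S → S C]
S C C C C C => sees store C C C C C   [S → sees store]
sees store C C C C C => sees store store C C C C   [C → store]
sees store store C C C C => sees store store store C C C   [C → store]
sees store store store C C C => sees store store store sees this sees C C   [C → sees this sees]
sees store store store sees this sees C C => sees store store store sees this sees store C   [C → store]
sees store store store sees this sees store C => sees store store store sees this sees store north   [C → north]

S => S C => S C C => S C C C => S C C C C => S C C C C C => sees store C C C C C => sees store store C C C C => sees store store store C C C => sees store store store sees this sees C C => sees store store store sees this sees store C => sees store store store sees this sees store north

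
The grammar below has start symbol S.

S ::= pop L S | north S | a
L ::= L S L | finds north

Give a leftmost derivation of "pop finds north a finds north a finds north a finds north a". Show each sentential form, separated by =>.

S => pop L S   [S ::= pop L S]
pop L S => pop L S L S   [L ::= L S L]
pop L S L S => pop L S L S L S   [L ::= L S L]
pop L S L S L S => pop L S L S L S L S   [L ::= L S L]
pop L S L S L S L S => pop finds north S L S L S L S   [L ::= finds north]
pop finds north S L S L S L S => pop finds north a L S L S L S   [S ::= a]
pop finds north a L S L S L S => pop finds north a finds north S L S L S   [L ::= finds north]
pop finds north a finds north S L S L S => pop finds north a finds north a L S L S   [S ::= a]
pop finds north a finds north a L S L S => pop finds north a finds north a finds north S L S   [L ::= finds north]
pop finds north a finds north a finds north S L S => pop finds north a finds north a finds north a L S   [S ::= a]
pop finds north a finds north a finds north a L S => pop finds north a finds north a finds north a finds north S   [L ::= finds north]
pop finds north a finds north a finds north a finds north S => pop finds north a finds north a finds north a finds north a   [S ::= a]

S => pop L S => pop L S L S => pop L S L S L S => pop L S L S L S L S => pop finds north S L S L S L S => pop finds north a L S L S L S => pop finds north a finds north S L S L S => pop finds north a finds north a L S L S => pop finds north a finds north a finds north S L S => pop finds north a finds north a finds north a L S => pop finds north a finds north a finds north a finds north S => pop finds north a finds north a finds north a finds north a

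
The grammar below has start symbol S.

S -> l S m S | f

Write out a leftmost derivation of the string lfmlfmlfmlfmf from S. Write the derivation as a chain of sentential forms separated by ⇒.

S⇒lSmS⇒lfmS⇒lfmlSmS⇒lfmlfmS⇒lfmlfmlSmS⇒lfmlfmlfmS⇒lfmlfmlfmlSmS⇒lfmlfmlfmlfmS⇒lfmlfmlfmlfmf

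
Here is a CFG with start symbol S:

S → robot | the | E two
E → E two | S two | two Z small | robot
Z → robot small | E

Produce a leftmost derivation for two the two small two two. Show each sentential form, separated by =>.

S => E two   [S → E two]
E two => E two two   [E → E two]
E two two => two Z small two two   [E → two Z small]
two Z small two two => two E small two two   [Z → E]
two E small two two => two S two small two two   [E → S two]
two S two small two two => two the two small two two   [S → the]

S => E two => E two two => two Z small two two => two E small two two => two S two small two two => two the two small two two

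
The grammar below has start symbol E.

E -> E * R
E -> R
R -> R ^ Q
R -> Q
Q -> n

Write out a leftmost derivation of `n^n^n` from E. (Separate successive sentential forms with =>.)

E=>R=>R^Q=>R^Q^Q=>Q^Q^Q=>n^Q^Q=>n^n^Q=>n^n^n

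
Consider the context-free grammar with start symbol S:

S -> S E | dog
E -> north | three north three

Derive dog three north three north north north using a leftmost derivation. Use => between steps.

S => S E => S E E => S E E E => S E E E E => dog E E E E => dog three north three E E E => dog three north three north E E => dog three north three north north E => dog three north three north north north

S => S E   [S -> S E]
S E => S E E   [S -> S E]
S E E => S E E E   [S -> S E]
S E E E => S E E E E   [S -> S E]
S E E E E => dog E E E E   [S -> dog]
dog E E E E => dog three north three E E E   [E -> three north three]
dog three north three E E E => dog three north three north E E   [E -> north]
dog three north three north E E => dog three north three north north E   [E -> north]
dog three north three north north E => dog three north three north north north   [E -> north]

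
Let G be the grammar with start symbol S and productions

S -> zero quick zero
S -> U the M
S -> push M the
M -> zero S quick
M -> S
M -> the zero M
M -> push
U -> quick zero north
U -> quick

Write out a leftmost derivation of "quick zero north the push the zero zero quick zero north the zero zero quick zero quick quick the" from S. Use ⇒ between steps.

S ⇒ U the M ⇒ quick zero north the M ⇒ quick zero north the S ⇒ quick zero north the push M the ⇒ quick zero north the push the zero M the ⇒ quick zero north the push the zero zero S quick the ⇒ quick zero north the push the zero zero U the M quick the ⇒ quick zero north the push the zero zero quick zero north the M quick the ⇒ quick zero north the push the zero zero quick zero north the zero S quick quick the ⇒ quick zero north the push the zero zero quick zero north the zero zero quick zero quick quick the

S ⇒ U the M   [S -> U the M]
U the M ⇒ quick zero north the M   [U -> quick zero north]
quick zero north the M ⇒ quick zero north the S   [M -> S]
quick zero north the S ⇒ quick zero north the push M the   [S -> push M the]
quick zero north the push M the ⇒ quick zero north the push the zero M the   [M -> the zero M]
quick zero north the push the zero M the ⇒ quick zero north the push the zero zero S quick the   [M -> zero S quick]
quick zero north the push the zero zero S quick the ⇒ quick zero north the push the zero zero U the M quick the   [S -> U the M]
quick zero north the push the zero zero U the M quick the ⇒ quick zero north the push the zero zero quick zero north the M quick the   [U -> quick zero north]
quick zero north the push the zero zero quick zero north the M quick the ⇒ quick zero north the push the zero zero quick zero north the zero S quick quick the   [M -> zero S quick]
quick zero north the push the zero zero quick zero north the zero S quick quick the ⇒ quick zero north the push the zero zero quick zero north the zero zero quick zero quick quick the   [S -> zero quick zero]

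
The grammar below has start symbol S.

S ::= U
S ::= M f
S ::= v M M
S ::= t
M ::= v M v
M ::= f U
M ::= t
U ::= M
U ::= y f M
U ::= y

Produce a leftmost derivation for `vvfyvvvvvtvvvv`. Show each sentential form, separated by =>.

S => vMM   [S ::= v M M]
vMM => vvMvM   [M ::= v M v]
vvMvM => vvfUvM   [M ::= f U]
vvfUvM => vvfyvM   [U ::= y]
vvfyvM => vvfyvvMv   [M ::= v M v]
vvfyvvMv => vvfyvvvMvv   [M ::= v M v]
vvfyvvvMvv => vvfyvvvvMvvv   [M ::= v M v]
vvfyvvvvMvvv => vvfyvvvvvMvvvv   [M ::= v M v]
vvfyvvvvvMvvvv => vvfyvvvvvtvvvv   [M ::= t]

S=>vMM=>vvMvM=>vvfUvM=>vvfyvM=>vvfyvvMv=>vvfyvvvMvv=>vvfyvvvvMvvv=>vvfyvvvvvMvvvv=>vvfyvvvvvtvvvv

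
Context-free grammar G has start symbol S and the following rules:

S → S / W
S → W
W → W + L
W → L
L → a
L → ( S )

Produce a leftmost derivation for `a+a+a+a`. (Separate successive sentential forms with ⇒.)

S ⇒ W   [S → W]
W ⇒ W+L   [W → W + L]
W+L ⇒ W+L+L   [W → W + L]
W+L+L ⇒ W+L+L+L   [W → W + L]
W+L+L+L ⇒ L+L+L+L   [W → L]
L+L+L+L ⇒ a+L+L+L   [L → a]
a+L+L+L ⇒ a+a+L+L   [L → a]
a+a+L+L ⇒ a+a+a+L   [L → a]
a+a+a+L ⇒ a+a+a+a   [L → a]

S ⇒ W ⇒ W+L ⇒ W+L+L ⇒ W+L+L+L ⇒ L+L+L+L ⇒ a+L+L+L ⇒ a+a+L+L ⇒ a+a+a+L ⇒ a+a+a+a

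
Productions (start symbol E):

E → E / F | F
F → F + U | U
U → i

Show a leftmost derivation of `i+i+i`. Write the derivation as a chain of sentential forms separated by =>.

E => F   [E → F]
F => F+U   [F → F + U]
F+U => F+U+U   [F → F + U]
F+U+U => U+U+U   [F → U]
U+U+U => i+U+U   [U → i]
i+U+U => i+i+U   [U → i]
i+i+U => i+i+i   [U → i]

E => F => F+U => F+U+U => U+U+U => i+U+U => i+i+U => i+i+i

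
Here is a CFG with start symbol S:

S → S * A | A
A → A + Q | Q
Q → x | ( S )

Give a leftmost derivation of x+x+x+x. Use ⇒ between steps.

S⇒A⇒A+Q⇒A+Q+Q⇒A+Q+Q+Q⇒Q+Q+Q+Q⇒x+Q+Q+Q⇒x+x+Q+Q⇒x+x+x+Q⇒x+x+x+x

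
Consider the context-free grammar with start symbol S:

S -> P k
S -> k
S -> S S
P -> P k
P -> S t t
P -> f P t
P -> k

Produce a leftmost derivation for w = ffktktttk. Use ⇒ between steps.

S⇒Pk⇒fPtk⇒fStttk⇒fPktttk⇒ffPtktttk⇒ffktktttk

S ⇒ Pk   [S -> P k]
Pk ⇒ fPtk   [P -> f P t]
fPtk ⇒ fStttk   [P -> S t t]
fStttk ⇒ fPktttk   [S -> P k]
fPktttk ⇒ ffPtktttk   [P -> f P t]
ffPtktttk ⇒ ffktktttk   [P -> k]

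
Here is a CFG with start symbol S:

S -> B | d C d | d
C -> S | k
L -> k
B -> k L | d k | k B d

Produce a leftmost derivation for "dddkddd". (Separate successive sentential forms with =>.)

S=>dCd=>dSd=>ddCdd=>ddSdd=>dddCddd=>dddkddd

S => dCd   [S -> d C d]
dCd => dSd   [C -> S]
dSd => ddCdd   [S -> d C d]
ddCdd => ddSdd   [C -> S]
ddSdd => dddCddd   [S -> d C d]
dddCddd => dddkddd   [C -> k]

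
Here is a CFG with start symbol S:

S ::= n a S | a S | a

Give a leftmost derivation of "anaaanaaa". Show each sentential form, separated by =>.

S=>aS=>anaS=>anaaS=>anaaaS=>anaaanaS=>anaaanaaS=>anaaanaaa

S => aS   [S ::= a S]
aS => anaS   [S ::= n a S]
anaS => anaaS   [S ::= a S]
anaaS => anaaaS   [S ::= a S]
anaaaS => anaaanaS   [S ::= n a S]
anaaanaS => anaaanaaS   [S ::= a S]
anaaanaaS => anaaanaaa   [S ::= a]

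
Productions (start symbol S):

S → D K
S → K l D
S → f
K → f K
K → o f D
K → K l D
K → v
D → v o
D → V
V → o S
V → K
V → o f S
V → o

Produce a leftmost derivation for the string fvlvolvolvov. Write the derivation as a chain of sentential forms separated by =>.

S => DK => VK => KK => KlDK => KlDlDK => fKlDlDK => fKlDlDlDK => fvlDlDlDK => fvlvolDlDK => fvlvolvolDK => fvlvolvolvoK => fvlvolvolvov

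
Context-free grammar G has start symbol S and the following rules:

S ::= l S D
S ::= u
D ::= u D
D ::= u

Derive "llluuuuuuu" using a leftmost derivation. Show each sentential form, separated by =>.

S=>lSD=>llSDD=>lllSDDD=>llluDDD=>llluuDDD=>llluuuDDD=>llluuuuDD=>llluuuuuDD=>llluuuuuuD=>llluuuuuuu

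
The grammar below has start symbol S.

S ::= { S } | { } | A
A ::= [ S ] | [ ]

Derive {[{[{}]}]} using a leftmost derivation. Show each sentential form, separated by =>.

S => {S}   [S ::= { S }]
{S} => {A}   [S ::= A]
{A} => {[S]}   [A ::= [ S ]]
{[S]} => {[{S}]}   [S ::= { S }]
{[{S}]} => {[{A}]}   [S ::= A]
{[{A}]} => {[{[S]}]}   [A ::= [ S ]]
{[{[S]}]} => {[{[{}]}]}   [S ::= { }]

S=>{S}=>{A}=>{[S]}=>{[{S}]}=>{[{A}]}=>{[{[S]}]}=>{[{[{}]}]}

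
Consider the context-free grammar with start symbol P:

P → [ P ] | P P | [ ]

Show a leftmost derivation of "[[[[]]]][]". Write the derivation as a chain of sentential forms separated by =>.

P => PP   [P → P P]
PP => [P]P   [P → [ P ]]
[P]P => [[P]]P   [P → [ P ]]
[[P]]P => [[[P]]]P   [P → [ P ]]
[[[P]]]P => [[[[]]]]P   [P → [ ]]
[[[[]]]]P => [[[[]]]][]   [P → [ ]]

P => PP => [P]P => [[P]]P => [[[P]]]P => [[[[]]]]P => [[[[]]]][]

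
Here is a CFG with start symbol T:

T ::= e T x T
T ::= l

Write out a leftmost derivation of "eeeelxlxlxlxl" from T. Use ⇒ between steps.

T ⇒ eTxT   [T ::= e T x T]
eTxT ⇒ eeTxTxT   [T ::= e T x T]
eeTxTxT ⇒ eeeTxTxTxT   [T ::= e T x T]
eeeTxTxTxT ⇒ eeeeTxTxTxTxT   [T ::= e T x T]
eeeeTxTxTxTxT ⇒ eeeelxTxTxTxT   [T ::= l]
eeeelxTxTxTxT ⇒ eeeelxlxTxTxT   [T ::= l]
eeeelxlxTxTxT ⇒ eeeelxlxlxTxT   [T ::= l]
eeeelxlxlxTxT ⇒ eeeelxlxlxlxT   [T ::= l]
eeeelxlxlxlxT ⇒ eeeelxlxlxlxl   [T ::= l]

T ⇒ eTxT ⇒ eeTxTxT ⇒ eeeTxTxTxT ⇒ eeeeTxTxTxTxT ⇒ eeeelxTxTxTxT ⇒ eeeelxlxTxTxT ⇒ eeeelxlxlxTxT ⇒ eeeelxlxlxlxT ⇒ eeeelxlxlxlxl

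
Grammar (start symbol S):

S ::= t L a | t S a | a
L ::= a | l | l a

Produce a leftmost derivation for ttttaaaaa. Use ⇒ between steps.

S⇒tSa⇒ttSaa⇒tttSaaa⇒ttttLaaaa⇒ttttaaaaa

S ⇒ tSa   [S ::= t S a]
tSa ⇒ ttSaa   [S ::= t S a]
ttSaa ⇒ tttSaaa   [S ::= t S a]
tttSaaa ⇒ ttttLaaaa   [S ::= t L a]
ttttLaaaa ⇒ ttttaaaaa   [L ::= a]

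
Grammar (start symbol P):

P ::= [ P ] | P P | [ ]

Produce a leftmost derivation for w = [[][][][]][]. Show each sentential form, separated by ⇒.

P ⇒ PP ⇒ [P]P ⇒ [PP]P ⇒ [PPP]P ⇒ [[]PP]P ⇒ [[]PPP]P ⇒ [[][]PP]P ⇒ [[][][]P]P ⇒ [[][][][]]P ⇒ [[][][][]][]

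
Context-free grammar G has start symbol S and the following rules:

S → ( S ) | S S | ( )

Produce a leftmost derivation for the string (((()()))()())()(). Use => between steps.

S => SS => SSS => (S)SS => (SS)SS => (SSS)SS => ((S)SS)SS => (((S))SS)SS => (((SS))SS)SS => (((()S))SS)SS => (((()()))SS)SS => (((()()))()S)SS => (((()()))()())SS => (((()()))()())()S => (((()()))()())()()

S => SS   [S → S S]
SS => SSS   [S → S S]
SSS => (S)SS   [S → ( S )]
(S)SS => (SS)SS   [S → S S]
(SS)SS => (SSS)SS   [S → S S]
(SSS)SS => ((S)SS)SS   [S → ( S )]
((S)SS)SS => (((S))SS)SS   [S → ( S )]
(((S))SS)SS => (((SS))SS)SS   [S → S S]
(((SS))SS)SS => (((()S))SS)SS   [S → ( )]
(((()S))SS)SS => (((()()))SS)SS   [S → ( )]
(((()()))SS)SS => (((()()))()S)SS   [S → ( )]
(((()()))()S)SS => (((()()))()())SS   [S → ( )]
(((()()))()())SS => (((()()))()())()S   [S → ( )]
(((()()))()())()S => (((()()))()())()()   [S → ( )]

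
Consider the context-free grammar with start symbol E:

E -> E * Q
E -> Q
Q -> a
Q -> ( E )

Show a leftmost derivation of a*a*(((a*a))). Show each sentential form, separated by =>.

E => E*Q => E*Q*Q => Q*Q*Q => a*Q*Q => a*a*Q => a*a*(E) => a*a*(Q) => a*a*((E)) => a*a*((Q)) => a*a*(((E))) => a*a*(((E*Q))) => a*a*(((Q*Q))) => a*a*(((a*Q))) => a*a*(((a*a)))

E => E*Q   [E -> E * Q]
E*Q => E*Q*Q   [E -> E * Q]
E*Q*Q => Q*Q*Q   [E -> Q]
Q*Q*Q => a*Q*Q   [Q -> a]
a*Q*Q => a*a*Q   [Q -> a]
a*a*Q => a*a*(E)   [Q -> ( E )]
a*a*(E) => a*a*(Q)   [E -> Q]
a*a*(Q) => a*a*((E))   [Q -> ( E )]
a*a*((E)) => a*a*((Q))   [E -> Q]
a*a*((Q)) => a*a*(((E)))   [Q -> ( E )]
a*a*(((E))) => a*a*(((E*Q)))   [E -> E * Q]
a*a*(((E*Q))) => a*a*(((Q*Q)))   [E -> Q]
a*a*(((Q*Q))) => a*a*(((a*Q)))   [Q -> a]
a*a*(((a*Q))) => a*a*(((a*a)))   [Q -> a]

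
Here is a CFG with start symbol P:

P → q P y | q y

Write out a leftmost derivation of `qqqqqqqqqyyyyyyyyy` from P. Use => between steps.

P => qPy   [P → q P y]
qPy => qqPyy   [P → q P y]
qqPyy => qqqPyyy   [P → q P y]
qqqPyyy => qqqqPyyyy   [P → q P y]
qqqqPyyyy => qqqqqPyyyyy   [P → q P y]
qqqqqPyyyyy => qqqqqqPyyyyyy   [P → q P y]
qqqqqqPyyyyyy => qqqqqqqPyyyyyyy   [P → q P y]
qqqqqqqPyyyyyyy => qqqqqqqqPyyyyyyyy   [P → q P y]
qqqqqqqqPyyyyyyyy => qqqqqqqqqyyyyyyyyy   [P → q y]

P => qPy => qqPyy => qqqPyyy => qqqqPyyyy => qqqqqPyyyyy => qqqqqqPyyyyyy => qqqqqqqPyyyyyyy => qqqqqqqqPyyyyyyyy => qqqqqqqqqyyyyyyyyy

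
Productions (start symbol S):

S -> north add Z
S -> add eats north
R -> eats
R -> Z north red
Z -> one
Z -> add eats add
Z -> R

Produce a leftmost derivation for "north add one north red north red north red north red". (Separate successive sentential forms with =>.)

S => north add Z   [S -> north add Z]
north add Z => north add R   [Z -> R]
north add R => north add Z north red   [R -> Z north red]
north add Z north red => north add R north red   [Z -> R]
north add R north red => north add Z north red north red   [R -> Z north red]
north add Z north red north red => north add R north red north red   [Z -> R]
north add R north red north red => north add Z north red north red north red   [R -> Z north red]
north add Z north red north red north red => north add R north red north red north red   [Z -> R]
north add R north red north red north red => north add Z north red north red north red north red   [R -> Z north red]
north add Z north red north red north red north red => north add one north red north red north red north red   [Z -> one]

S => north add Z => north add R => north add Z north red => north add R north red => north add Z north red north red => north add R north red north red => north add Z north red north red north red => north add R north red north red north red => north add Z north red north red north red north red => north add one north red north red north red north red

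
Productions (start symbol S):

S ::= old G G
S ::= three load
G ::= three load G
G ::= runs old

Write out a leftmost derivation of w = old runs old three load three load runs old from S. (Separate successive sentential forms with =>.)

S => old G G => old runs old G => old runs old three load G => old runs old three load three load G => old runs old three load three load runs old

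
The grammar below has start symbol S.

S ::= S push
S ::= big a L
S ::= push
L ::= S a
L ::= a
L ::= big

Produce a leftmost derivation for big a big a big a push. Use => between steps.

S => S push   [S ::= S push]
S push => big a L push   [S ::= big a L]
big a L push => big a S a push   [L ::= S a]
big a S a push => big a big a L a push   [S ::= big a L]
big a big a L a push => big a big a big a push   [L ::= big]

S => S push => big a L push => big a S a push => big a big a L a push => big a big a big a push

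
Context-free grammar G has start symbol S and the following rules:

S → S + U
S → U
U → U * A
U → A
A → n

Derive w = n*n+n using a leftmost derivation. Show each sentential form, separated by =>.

S => S+U => U+U => U*A+U => A*A+U => n*A+U => n*n+U => n*n+A => n*n+n

S => S+U   [S → S + U]
S+U => U+U   [S → U]
U+U => U*A+U   [U → U * A]
U*A+U => A*A+U   [U → A]
A*A+U => n*A+U   [A → n]
n*A+U => n*n+U   [A → n]
n*n+U => n*n+A   [U → A]
n*n+A => n*n+n   [A → n]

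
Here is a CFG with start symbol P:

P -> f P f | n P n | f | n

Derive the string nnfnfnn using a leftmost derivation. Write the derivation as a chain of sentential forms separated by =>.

P => nPn   [P -> n P n]
nPn => nnPnn   [P -> n P n]
nnPnn => nnfPfnn   [P -> f P f]
nnfPfnn => nnfnfnn   [P -> n]

P => nPn => nnPnn => nnfPfnn => nnfnfnn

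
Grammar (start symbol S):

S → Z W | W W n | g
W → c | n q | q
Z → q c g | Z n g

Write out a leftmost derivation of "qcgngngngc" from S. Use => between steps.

S=>ZW=>ZngW=>ZngngW=>ZngngngW=>qcgngngngW=>qcgngngngc

S => ZW   [S → Z W]
ZW => ZngW   [Z → Z n g]
ZngW => ZngngW   [Z → Z n g]
ZngngW => ZngngngW   [Z → Z n g]
ZngngngW => qcgngngngW   [Z → q c g]
qcgngngngW => qcgngngngc   [W → c]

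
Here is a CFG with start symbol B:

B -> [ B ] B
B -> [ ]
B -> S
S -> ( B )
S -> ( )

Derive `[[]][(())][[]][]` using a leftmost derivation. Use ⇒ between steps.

B ⇒ [B]B   [B -> [ B ] B]
[B]B ⇒ [[]]B   [B -> [ ]]
[[]]B ⇒ [[]][B]B   [B -> [ B ] B]
[[]][B]B ⇒ [[]][S]B   [B -> S]
[[]][S]B ⇒ [[]][(B)]B   [S -> ( B )]
[[]][(B)]B ⇒ [[]][(S)]B   [B -> S]
[[]][(S)]B ⇒ [[]][(())]B   [S -> ( )]
[[]][(())]B ⇒ [[]][(())][B]B   [B -> [ B ] B]
[[]][(())][B]B ⇒ [[]][(())][[]]B   [B -> [ ]]
[[]][(())][[]]B ⇒ [[]][(())][[]][]   [B -> [ ]]

B⇒[B]B⇒[[]]B⇒[[]][B]B⇒[[]][S]B⇒[[]][(B)]B⇒[[]][(S)]B⇒[[]][(())]B⇒[[]][(())][B]B⇒[[]][(())][[]]B⇒[[]][(())][[]][]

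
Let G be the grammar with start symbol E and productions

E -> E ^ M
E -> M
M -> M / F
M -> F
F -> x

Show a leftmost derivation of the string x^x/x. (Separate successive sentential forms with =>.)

E => E^M   [E -> E ^ M]
E^M => M^M   [E -> M]
M^M => F^M   [M -> F]
F^M => x^M   [F -> x]
x^M => x^M/F   [M -> M / F]
x^M/F => x^F/F   [M -> F]
x^F/F => x^x/F   [F -> x]
x^x/F => x^x/x   [F -> x]

E=>E^M=>M^M=>F^M=>x^M=>x^M/F=>x^F/F=>x^x/F=>x^x/x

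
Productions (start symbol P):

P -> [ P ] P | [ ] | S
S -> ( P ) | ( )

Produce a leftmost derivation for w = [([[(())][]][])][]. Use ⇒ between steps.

P⇒[P]P⇒[S]P⇒[(P)]P⇒[([P]P)]P⇒[([[P]P]P)]P⇒[([[S]P]P)]P⇒[([[(P)]P]P)]P⇒[([[(S)]P]P)]P⇒[([[(())]P]P)]P⇒[([[(())][]]P)]P⇒[([[(())][]][])]P⇒[([[(())][]][])][]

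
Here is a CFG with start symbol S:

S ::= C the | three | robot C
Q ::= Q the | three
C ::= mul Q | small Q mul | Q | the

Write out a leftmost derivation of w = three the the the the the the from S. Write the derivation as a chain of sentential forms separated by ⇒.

S ⇒ C the ⇒ Q the ⇒ Q the the ⇒ Q the the the ⇒ Q the the the the ⇒ Q the the the the the ⇒ Q the the the the the the ⇒ three the the the the the the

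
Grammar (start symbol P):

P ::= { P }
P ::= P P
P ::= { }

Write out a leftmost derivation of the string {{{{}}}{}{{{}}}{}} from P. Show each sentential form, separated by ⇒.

P ⇒ {P} ⇒ {PP} ⇒ {{P}P} ⇒ {{{P}}P} ⇒ {{{{}}}P} ⇒ {{{{}}}PP} ⇒ {{{{}}}PPP} ⇒ {{{{}}}{}PP} ⇒ {{{{}}}{}{P}P} ⇒ {{{{}}}{}{{P}}P} ⇒ {{{{}}}{}{{{}}}P} ⇒ {{{{}}}{}{{{}}}{}}

P ⇒ {P}   [P ::= { P }]
{P} ⇒ {PP}   [P ::= P P]
{PP} ⇒ {{P}P}   [P ::= { P }]
{{P}P} ⇒ {{{P}}P}   [P ::= { P }]
{{{P}}P} ⇒ {{{{}}}P}   [P ::= { }]
{{{{}}}P} ⇒ {{{{}}}PP}   [P ::= P P]
{{{{}}}PP} ⇒ {{{{}}}PPP}   [P ::= P P]
{{{{}}}PPP} ⇒ {{{{}}}{}PP}   [P ::= { }]
{{{{}}}{}PP} ⇒ {{{{}}}{}{P}P}   [P ::= { P }]
{{{{}}}{}{P}P} ⇒ {{{{}}}{}{{P}}P}   [P ::= { P }]
{{{{}}}{}{{P}}P} ⇒ {{{{}}}{}{{{}}}P}   [P ::= { }]
{{{{}}}{}{{{}}}P} ⇒ {{{{}}}{}{{{}}}{}}   [P ::= { }]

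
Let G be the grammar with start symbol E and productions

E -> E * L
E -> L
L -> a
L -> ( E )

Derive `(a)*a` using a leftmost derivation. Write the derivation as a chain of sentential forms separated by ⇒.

E ⇒ E*L ⇒ L*L ⇒ (E)*L ⇒ (L)*L ⇒ (a)*L ⇒ (a)*a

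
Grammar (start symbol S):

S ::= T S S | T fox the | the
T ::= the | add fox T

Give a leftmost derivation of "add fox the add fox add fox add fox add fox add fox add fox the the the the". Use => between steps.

S => T S S => add fox T S S => add fox the S S => add fox the T S S S => add fox the add fox T S S S => add fox the add fox add fox T S S S => add fox the add fox add fox add fox T S S S => add fox the add fox add fox add fox add fox T S S S => add fox the add fox add fox add fox add fox add fox T S S S => add fox the add fox add fox add fox add fox add fox add fox T S S S => add fox the add fox add fox add fox add fox add fox add fox the S S S => add fox the add fox add fox add fox add fox add fox add fox the the S S => add fox the add fox add fox add fox add fox add fox add fox the the the S => add fox the add fox add fox add fox add fox add fox add fox the the the the

S => T S S   [S ::= T S S]
T S S => add fox T S S   [T ::= add fox T]
add fox T S S => add fox the S S   [T ::= the]
add fox the S S => add fox the T S S S   [S ::= T S S]
add fox the T S S S => add fox the add fox T S S S   [T ::= add fox T]
add fox the add fox T S S S => add fox the add fox add fox T S S S   [T ::= add fox T]
add fox the add fox add fox T S S S => add fox the add fox add fox add fox T S S S   [T ::= add fox T]
add fox the add fox add fox add fox T S S S => add fox the add fox add fox add fox add fox T S S S   [T ::= add fox T]
add fox the add fox add fox add fox add fox T S S S => add fox the add fox add fox add fox add fox add fox T S S S   [T ::= add fox T]
add fox the add fox add fox add fox add fox add fox T S S S => add fox the add fox add fox add fox add fox add fox add fox T S S S   [T ::= add fox T]
add fox the add fox add fox add fox add fox add fox add fox T S S S => add fox the add fox add fox add fox add fox add fox add fox the S S S   [T ::= the]
add fox the add fox add fox add fox add fox add fox add fox the S S S => add fox the add fox add fox add fox add fox add fox add fox the the S S   [S ::= the]
add fox the add fox add fox add fox add fox add fox add fox the the S S => add fox the add fox add fox add fox add fox add fox add fox the the the S   [S ::= the]
add fox the add fox add fox add fox add fox add fox add fox the the the S => add fox the add fox add fox add fox add fox add fox add fox the the the the   [S ::= the]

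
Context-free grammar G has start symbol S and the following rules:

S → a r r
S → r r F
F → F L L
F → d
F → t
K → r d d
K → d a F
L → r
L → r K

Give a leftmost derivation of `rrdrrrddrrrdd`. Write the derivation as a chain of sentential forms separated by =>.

S => rrF   [S → r r F]
rrF => rrFLL   [F → F L L]
rrFLL => rrFLLLL   [F → F L L]
rrFLLLL => rrdLLLL   [F → d]
rrdLLLL => rrdrLLL   [L → r]
rrdrLLL => rrdrrKLL   [L → r K]
rrdrrKLL => rrdrrrddLL   [K → r d d]
rrdrrrddLL => rrdrrrddrL   [L → r]
rrdrrrddrL => rrdrrrddrrK   [L → r K]
rrdrrrddrrK => rrdrrrddrrrdd   [K → r d d]

S=>rrF=>rrFLL=>rrFLLLL=>rrdLLLL=>rrdrLLL=>rrdrrKLL=>rrdrrrddLL=>rrdrrrddrL=>rrdrrrddrrK=>rrdrrrddrrrdd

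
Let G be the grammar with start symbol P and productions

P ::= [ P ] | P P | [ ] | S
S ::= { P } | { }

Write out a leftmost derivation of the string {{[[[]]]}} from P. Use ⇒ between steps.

P ⇒ S   [P ::= S]
S ⇒ {P}   [S ::= { P }]
{P} ⇒ {S}   [P ::= S]
{S} ⇒ {{P}}   [S ::= { P }]
{{P}} ⇒ {{[P]}}   [P ::= [ P ]]
{{[P]}} ⇒ {{[[P]]}}   [P ::= [ P ]]
{{[[P]]}} ⇒ {{[[[]]]}}   [P ::= [ ]]

P ⇒ S ⇒ {P} ⇒ {S} ⇒ {{P}} ⇒ {{[P]}} ⇒ {{[[P]]}} ⇒ {{[[[]]]}}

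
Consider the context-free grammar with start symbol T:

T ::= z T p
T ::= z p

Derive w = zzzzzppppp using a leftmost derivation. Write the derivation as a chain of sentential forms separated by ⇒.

T ⇒ zTp   [T ::= z T p]
zTp ⇒ zzTpp   [T ::= z T p]
zzTpp ⇒ zzzTppp   [T ::= z T p]
zzzTppp ⇒ zzzzTpppp   [T ::= z T p]
zzzzTpppp ⇒ zzzzzppppp   [T ::= z p]

T ⇒ zTp ⇒ zzTpp ⇒ zzzTppp ⇒ zzzzTpppp ⇒ zzzzzppppp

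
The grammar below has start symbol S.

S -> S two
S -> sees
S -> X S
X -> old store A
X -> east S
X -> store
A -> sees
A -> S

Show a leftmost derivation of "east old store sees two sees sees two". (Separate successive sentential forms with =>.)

S => S two   [S -> S two]
S two => X S two   [S -> X S]
X S two => east S S two   [X -> east S]
east S S two => east X S S two   [S -> X S]
east X S S two => east old store A S S two   [X -> old store A]
east old store A S S two => east old store S S S two   [A -> S]
east old store S S S two => east old store S two S S two   [S -> S two]
east old store S two S S two => east old store sees two S S two   [S -> sees]
east old store sees two S S two => east old store sees two sees S two   [S -> sees]
east old store sees two sees S two => east old store sees two sees sees two   [S -> sees]

S => S two => X S two => east S S two => east X S S two => east old store A S S two => east old store S S S two => east old store S two S S two => east old store sees two S S two => east old store sees two sees S two => east old store sees two sees sees two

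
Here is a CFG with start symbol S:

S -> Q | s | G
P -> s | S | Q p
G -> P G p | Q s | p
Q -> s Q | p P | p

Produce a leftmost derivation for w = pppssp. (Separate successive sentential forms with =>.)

S => G => PGp => QpGp => ppGp => ppQsp => pppPsp => pppssp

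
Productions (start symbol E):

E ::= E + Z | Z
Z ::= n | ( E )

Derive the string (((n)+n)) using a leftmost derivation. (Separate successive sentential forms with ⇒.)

E⇒Z⇒(E)⇒(Z)⇒((E))⇒((E+Z))⇒((Z+Z))⇒(((E)+Z))⇒(((Z)+Z))⇒(((n)+Z))⇒(((n)+n))

E ⇒ Z   [E ::= Z]
Z ⇒ (E)   [Z ::= ( E )]
(E) ⇒ (Z)   [E ::= Z]
(Z) ⇒ ((E))   [Z ::= ( E )]
((E)) ⇒ ((E+Z))   [E ::= E + Z]
((E+Z)) ⇒ ((Z+Z))   [E ::= Z]
((Z+Z)) ⇒ (((E)+Z))   [Z ::= ( E )]
(((E)+Z)) ⇒ (((Z)+Z))   [E ::= Z]
(((Z)+Z)) ⇒ (((n)+Z))   [Z ::= n]
(((n)+Z)) ⇒ (((n)+n))   [Z ::= n]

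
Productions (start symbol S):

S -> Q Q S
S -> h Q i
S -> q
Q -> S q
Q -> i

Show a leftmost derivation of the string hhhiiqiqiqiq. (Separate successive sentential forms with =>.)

S=>QQS=>SqQS=>hQiqQS=>hSqiqQS=>hhQiqiqQS=>hhSqiqiqQS=>hhhQiqiqiqQS=>hhhiiqiqiqQS=>hhhiiqiqiqiS=>hhhiiqiqiqiq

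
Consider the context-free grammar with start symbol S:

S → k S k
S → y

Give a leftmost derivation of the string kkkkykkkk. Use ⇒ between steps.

S ⇒ kSk ⇒ kkSkk ⇒ kkkSkkk ⇒ kkkkSkkkk ⇒ kkkkykkkk

S ⇒ kSk   [S → k S k]
kSk ⇒ kkSkk   [S → k S k]
kkSkk ⇒ kkkSkkk   [S → k S k]
kkkSkkk ⇒ kkkkSkkkk   [S → k S k]
kkkkSkkkk ⇒ kkkkykkkk   [S → y]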